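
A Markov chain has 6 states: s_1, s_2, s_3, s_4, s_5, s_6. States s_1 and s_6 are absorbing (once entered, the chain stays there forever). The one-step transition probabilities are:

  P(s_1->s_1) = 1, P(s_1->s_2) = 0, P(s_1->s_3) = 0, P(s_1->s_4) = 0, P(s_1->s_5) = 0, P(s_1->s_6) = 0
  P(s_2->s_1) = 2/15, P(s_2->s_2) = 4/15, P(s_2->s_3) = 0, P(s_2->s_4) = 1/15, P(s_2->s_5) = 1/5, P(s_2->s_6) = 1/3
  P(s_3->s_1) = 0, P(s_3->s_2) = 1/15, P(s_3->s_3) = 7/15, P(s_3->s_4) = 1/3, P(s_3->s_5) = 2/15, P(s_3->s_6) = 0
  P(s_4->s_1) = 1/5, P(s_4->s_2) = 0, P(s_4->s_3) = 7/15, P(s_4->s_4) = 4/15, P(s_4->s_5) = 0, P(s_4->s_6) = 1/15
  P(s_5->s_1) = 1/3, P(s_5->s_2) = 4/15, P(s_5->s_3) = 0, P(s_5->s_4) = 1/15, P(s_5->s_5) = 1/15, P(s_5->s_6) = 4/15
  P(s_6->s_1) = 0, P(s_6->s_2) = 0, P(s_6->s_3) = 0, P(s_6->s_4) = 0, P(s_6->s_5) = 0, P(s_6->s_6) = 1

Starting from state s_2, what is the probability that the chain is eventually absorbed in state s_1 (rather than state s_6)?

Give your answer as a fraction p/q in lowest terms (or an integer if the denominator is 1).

Answer: 2729/7197

Derivation:
Let a_i = P(absorbed in s_1 | start in state i).
Boundary conditions: a_s_1 = 1, a_s_6 = 0.
For each transient state i, a_i = sum_j P(i->j) * a_j:
  a_s_2 = 2/15*a_s_1 + 4/15*a_s_2 + 0*a_s_3 + 1/15*a_s_4 + 1/5*a_s_5 + 1/3*a_s_6
  a_s_3 = 0*a_s_1 + 1/15*a_s_2 + 7/15*a_s_3 + 1/3*a_s_4 + 2/15*a_s_5 + 0*a_s_6
  a_s_4 = 1/5*a_s_1 + 0*a_s_2 + 7/15*a_s_3 + 4/15*a_s_4 + 0*a_s_5 + 1/15*a_s_6
  a_s_5 = 1/3*a_s_1 + 4/15*a_s_2 + 0*a_s_3 + 1/15*a_s_4 + 1/15*a_s_5 + 4/15*a_s_6

Substituting a_s_1 = 1 and a_s_6 = 0, rearrange to (I - Q) a = r where r[i] = P(i -> s_1):
  [11/15, 0, -1/15, -1/5] . (a_s_2, a_s_3, a_s_4, a_s_5) = 2/15
  [-1/15, 8/15, -1/3, -2/15] . (a_s_2, a_s_3, a_s_4, a_s_5) = 0
  [0, -7/15, 11/15, 0] . (a_s_2, a_s_3, a_s_4, a_s_5) = 1/5
  [-4/15, 0, -1/15, 14/15] . (a_s_2, a_s_3, a_s_4, a_s_5) = 1/3

Solving yields:
  a_s_2 = 2729/7197
  a_s_3 = 4130/7197
  a_s_4 = 4591/7197
  a_s_5 = 1226/2399

Starting state is s_2, so the absorption probability is a_s_2 = 2729/7197.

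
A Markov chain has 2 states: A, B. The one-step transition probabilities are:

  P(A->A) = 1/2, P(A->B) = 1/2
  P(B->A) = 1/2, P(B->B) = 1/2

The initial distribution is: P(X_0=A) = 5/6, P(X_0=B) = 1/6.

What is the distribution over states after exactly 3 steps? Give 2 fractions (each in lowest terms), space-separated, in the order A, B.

Propagating the distribution step by step (d_{t+1} = d_t * P):
d_0 = (A=5/6, B=1/6)
  d_1[A] = 5/6*1/2 + 1/6*1/2 = 1/2
  d_1[B] = 5/6*1/2 + 1/6*1/2 = 1/2
d_1 = (A=1/2, B=1/2)
  d_2[A] = 1/2*1/2 + 1/2*1/2 = 1/2
  d_2[B] = 1/2*1/2 + 1/2*1/2 = 1/2
d_2 = (A=1/2, B=1/2)
  d_3[A] = 1/2*1/2 + 1/2*1/2 = 1/2
  d_3[B] = 1/2*1/2 + 1/2*1/2 = 1/2
d_3 = (A=1/2, B=1/2)

Answer: 1/2 1/2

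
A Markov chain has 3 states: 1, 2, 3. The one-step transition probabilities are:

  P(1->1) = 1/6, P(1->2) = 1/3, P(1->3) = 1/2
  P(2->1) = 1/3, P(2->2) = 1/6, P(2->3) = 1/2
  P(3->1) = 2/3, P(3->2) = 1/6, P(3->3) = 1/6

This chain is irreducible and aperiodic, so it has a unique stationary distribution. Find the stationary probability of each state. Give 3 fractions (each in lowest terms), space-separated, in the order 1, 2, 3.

The stationary distribution satisfies pi = pi * P, i.e.:
  pi_1 = 1/6*pi_1 + 1/3*pi_2 + 2/3*pi_3
  pi_2 = 1/3*pi_1 + 1/6*pi_2 + 1/6*pi_3
  pi_3 = 1/2*pi_1 + 1/2*pi_2 + 1/6*pi_3
with normalization: pi_1 + pi_2 + pi_3 = 1.

Using the first 2 balance equations plus normalization, the linear system A*pi = b is:
  [-5/6, 1/3, 2/3] . pi = 0
  [1/3, -5/6, 1/6] . pi = 0
  [1, 1, 1] . pi = 1

Solving yields:
  pi_1 = 11/28
  pi_2 = 13/56
  pi_3 = 3/8

Verification (pi * P):
  11/28*1/6 + 13/56*1/3 + 3/8*2/3 = 11/28 = pi_1  (ok)
  11/28*1/3 + 13/56*1/6 + 3/8*1/6 = 13/56 = pi_2  (ok)
  11/28*1/2 + 13/56*1/2 + 3/8*1/6 = 3/8 = pi_3  (ok)

Answer: 11/28 13/56 3/8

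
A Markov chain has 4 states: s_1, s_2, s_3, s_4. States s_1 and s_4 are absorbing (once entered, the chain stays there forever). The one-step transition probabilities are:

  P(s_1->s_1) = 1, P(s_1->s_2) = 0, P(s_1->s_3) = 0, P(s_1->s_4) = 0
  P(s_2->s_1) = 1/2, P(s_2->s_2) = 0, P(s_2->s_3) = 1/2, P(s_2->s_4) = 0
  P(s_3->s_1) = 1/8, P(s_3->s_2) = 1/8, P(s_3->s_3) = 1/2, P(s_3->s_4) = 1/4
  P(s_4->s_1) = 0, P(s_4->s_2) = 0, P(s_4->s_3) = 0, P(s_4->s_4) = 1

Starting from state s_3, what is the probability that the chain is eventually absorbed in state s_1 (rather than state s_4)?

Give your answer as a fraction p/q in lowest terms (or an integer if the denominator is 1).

Answer: 3/7

Derivation:
Let a_i = P(absorbed in s_1 | start in state i).
Boundary conditions: a_s_1 = 1, a_s_4 = 0.
For each transient state i, a_i = sum_j P(i->j) * a_j:
  a_s_2 = 1/2*a_s_1 + 0*a_s_2 + 1/2*a_s_3 + 0*a_s_4
  a_s_3 = 1/8*a_s_1 + 1/8*a_s_2 + 1/2*a_s_3 + 1/4*a_s_4

Substituting a_s_1 = 1 and a_s_4 = 0, rearrange to (I - Q) a = r where r[i] = P(i -> s_1):
  [1, -1/2] . (a_s_2, a_s_3) = 1/2
  [-1/8, 1/2] . (a_s_2, a_s_3) = 1/8

Solving yields:
  a_s_2 = 5/7
  a_s_3 = 3/7

Starting state is s_3, so the absorption probability is a_s_3 = 3/7.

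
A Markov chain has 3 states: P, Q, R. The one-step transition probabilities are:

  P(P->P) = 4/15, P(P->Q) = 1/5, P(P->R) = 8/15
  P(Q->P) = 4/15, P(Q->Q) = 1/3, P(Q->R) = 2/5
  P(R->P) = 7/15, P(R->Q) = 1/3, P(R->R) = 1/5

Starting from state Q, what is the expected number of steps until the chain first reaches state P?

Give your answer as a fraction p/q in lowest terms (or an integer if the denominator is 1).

Answer: 3

Derivation:
Let h_i = expected steps to first reach P from state i.
Boundary: h_P = 0.
First-step equations for the other states:
  h_Q = 1 + 4/15*h_P + 1/3*h_Q + 2/5*h_R
  h_R = 1 + 7/15*h_P + 1/3*h_Q + 1/5*h_R

Substituting h_P = 0 and rearranging gives the linear system (I - Q) h = 1:
  [2/3, -2/5] . (h_Q, h_R) = 1
  [-1/3, 4/5] . (h_Q, h_R) = 1

Solving yields:
  h_Q = 3
  h_R = 5/2

Starting state is Q, so the expected hitting time is h_Q = 3.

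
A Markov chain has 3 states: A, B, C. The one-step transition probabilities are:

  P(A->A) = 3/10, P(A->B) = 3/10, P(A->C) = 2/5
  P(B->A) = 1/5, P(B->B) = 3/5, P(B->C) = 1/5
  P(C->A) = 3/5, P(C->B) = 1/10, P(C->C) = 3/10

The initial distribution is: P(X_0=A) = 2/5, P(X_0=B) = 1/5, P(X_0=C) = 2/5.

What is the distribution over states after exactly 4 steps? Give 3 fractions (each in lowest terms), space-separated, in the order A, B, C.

Answer: 1119/3125 4239/12500 757/2500

Derivation:
Propagating the distribution step by step (d_{t+1} = d_t * P):
d_0 = (A=2/5, B=1/5, C=2/5)
  d_1[A] = 2/5*3/10 + 1/5*1/5 + 2/5*3/5 = 2/5
  d_1[B] = 2/5*3/10 + 1/5*3/5 + 2/5*1/10 = 7/25
  d_1[C] = 2/5*2/5 + 1/5*1/5 + 2/5*3/10 = 8/25
d_1 = (A=2/5, B=7/25, C=8/25)
  d_2[A] = 2/5*3/10 + 7/25*1/5 + 8/25*3/5 = 46/125
  d_2[B] = 2/5*3/10 + 7/25*3/5 + 8/25*1/10 = 8/25
  d_2[C] = 2/5*2/5 + 7/25*1/5 + 8/25*3/10 = 39/125
d_2 = (A=46/125, B=8/25, C=39/125)
  d_3[A] = 46/125*3/10 + 8/25*1/5 + 39/125*3/5 = 226/625
  d_3[B] = 46/125*3/10 + 8/25*3/5 + 39/125*1/10 = 417/1250
  d_3[C] = 46/125*2/5 + 8/25*1/5 + 39/125*3/10 = 381/1250
d_3 = (A=226/625, B=417/1250, C=381/1250)
  d_4[A] = 226/625*3/10 + 417/1250*1/5 + 381/1250*3/5 = 1119/3125
  d_4[B] = 226/625*3/10 + 417/1250*3/5 + 381/1250*1/10 = 4239/12500
  d_4[C] = 226/625*2/5 + 417/1250*1/5 + 381/1250*3/10 = 757/2500
d_4 = (A=1119/3125, B=4239/12500, C=757/2500)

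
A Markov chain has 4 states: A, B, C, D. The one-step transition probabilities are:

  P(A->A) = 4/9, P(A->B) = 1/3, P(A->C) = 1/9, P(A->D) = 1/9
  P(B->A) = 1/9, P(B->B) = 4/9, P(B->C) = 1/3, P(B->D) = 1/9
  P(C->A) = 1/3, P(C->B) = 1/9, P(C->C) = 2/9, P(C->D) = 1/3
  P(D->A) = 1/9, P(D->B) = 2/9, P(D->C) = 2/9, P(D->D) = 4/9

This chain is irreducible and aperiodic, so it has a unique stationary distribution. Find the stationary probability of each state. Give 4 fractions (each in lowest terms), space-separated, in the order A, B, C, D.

Answer: 8/33 19/66 5/22 8/33

Derivation:
The stationary distribution satisfies pi = pi * P, i.e.:
  pi_A = 4/9*pi_A + 1/9*pi_B + 1/3*pi_C + 1/9*pi_D
  pi_B = 1/3*pi_A + 4/9*pi_B + 1/9*pi_C + 2/9*pi_D
  pi_C = 1/9*pi_A + 1/3*pi_B + 2/9*pi_C + 2/9*pi_D
  pi_D = 1/9*pi_A + 1/9*pi_B + 1/3*pi_C + 4/9*pi_D
with normalization: pi_A + pi_B + pi_C + pi_D = 1.

Using the first 3 balance equations plus normalization, the linear system A*pi = b is:
  [-5/9, 1/9, 1/3, 1/9] . pi = 0
  [1/3, -5/9, 1/9, 2/9] . pi = 0
  [1/9, 1/3, -7/9, 2/9] . pi = 0
  [1, 1, 1, 1] . pi = 1

Solving yields:
  pi_A = 8/33
  pi_B = 19/66
  pi_C = 5/22
  pi_D = 8/33

Verification (pi * P):
  8/33*4/9 + 19/66*1/9 + 5/22*1/3 + 8/33*1/9 = 8/33 = pi_A  (ok)
  8/33*1/3 + 19/66*4/9 + 5/22*1/9 + 8/33*2/9 = 19/66 = pi_B  (ok)
  8/33*1/9 + 19/66*1/3 + 5/22*2/9 + 8/33*2/9 = 5/22 = pi_C  (ok)
  8/33*1/9 + 19/66*1/9 + 5/22*1/3 + 8/33*4/9 = 8/33 = pi_D  (ok)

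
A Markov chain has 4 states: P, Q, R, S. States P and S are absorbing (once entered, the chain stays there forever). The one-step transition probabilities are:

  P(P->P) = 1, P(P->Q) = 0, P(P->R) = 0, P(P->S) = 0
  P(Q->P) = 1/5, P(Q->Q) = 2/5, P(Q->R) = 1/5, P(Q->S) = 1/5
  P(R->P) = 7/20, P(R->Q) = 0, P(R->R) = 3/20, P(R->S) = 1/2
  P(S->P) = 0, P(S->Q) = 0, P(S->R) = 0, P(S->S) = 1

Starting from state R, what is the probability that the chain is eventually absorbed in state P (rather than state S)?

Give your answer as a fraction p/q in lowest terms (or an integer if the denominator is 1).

Let a_i = P(absorbed in P | start in state i).
Boundary conditions: a_P = 1, a_S = 0.
For each transient state i, a_i = sum_j P(i->j) * a_j:
  a_Q = 1/5*a_P + 2/5*a_Q + 1/5*a_R + 1/5*a_S
  a_R = 7/20*a_P + 0*a_Q + 3/20*a_R + 1/2*a_S

Substituting a_P = 1 and a_S = 0, rearrange to (I - Q) a = r where r[i] = P(i -> P):
  [3/5, -1/5] . (a_Q, a_R) = 1/5
  [0, 17/20] . (a_Q, a_R) = 7/20

Solving yields:
  a_Q = 8/17
  a_R = 7/17

Starting state is R, so the absorption probability is a_R = 7/17.

Answer: 7/17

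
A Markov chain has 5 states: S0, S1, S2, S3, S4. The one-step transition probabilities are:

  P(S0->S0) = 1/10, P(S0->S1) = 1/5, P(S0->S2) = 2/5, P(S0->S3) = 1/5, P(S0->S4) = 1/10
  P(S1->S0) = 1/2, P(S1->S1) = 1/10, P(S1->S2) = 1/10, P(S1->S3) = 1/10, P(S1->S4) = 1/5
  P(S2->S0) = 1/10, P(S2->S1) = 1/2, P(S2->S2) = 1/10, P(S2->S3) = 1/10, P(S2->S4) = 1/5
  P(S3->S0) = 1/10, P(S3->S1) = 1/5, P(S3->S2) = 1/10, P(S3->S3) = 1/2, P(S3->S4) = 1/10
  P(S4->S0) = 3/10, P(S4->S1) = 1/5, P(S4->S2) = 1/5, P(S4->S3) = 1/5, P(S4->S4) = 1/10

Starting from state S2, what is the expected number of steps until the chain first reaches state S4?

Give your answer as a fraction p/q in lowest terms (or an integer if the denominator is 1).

Let h_i = expected steps to first reach S4 from state i.
Boundary: h_S4 = 0.
First-step equations for the other states:
  h_S0 = 1 + 1/10*h_S0 + 1/5*h_S1 + 2/5*h_S2 + 1/5*h_S3 + 1/10*h_S4
  h_S1 = 1 + 1/2*h_S0 + 1/10*h_S1 + 1/10*h_S2 + 1/10*h_S3 + 1/5*h_S4
  h_S2 = 1 + 1/10*h_S0 + 1/2*h_S1 + 1/10*h_S2 + 1/10*h_S3 + 1/5*h_S4
  h_S3 = 1 + 1/10*h_S0 + 1/5*h_S1 + 1/10*h_S2 + 1/2*h_S3 + 1/10*h_S4

Substituting h_S4 = 0 and rearranging gives the linear system (I - Q) h = 1:
  [9/10, -1/5, -2/5, -1/5] . (h_S0, h_S1, h_S2, h_S3) = 1
  [-1/2, 9/10, -1/10, -1/10] . (h_S0, h_S1, h_S2, h_S3) = 1
  [-1/10, -1/2, 9/10, -1/10] . (h_S0, h_S1, h_S2, h_S3) = 1
  [-1/10, -1/5, -1/10, 1/2] . (h_S0, h_S1, h_S2, h_S3) = 1

Solving yields:
  h_S0 = 146/21
  h_S1 = 136/21
  h_S2 = 44/7
  h_S3 = 152/21

Starting state is S2, so the expected hitting time is h_S2 = 44/7.

Answer: 44/7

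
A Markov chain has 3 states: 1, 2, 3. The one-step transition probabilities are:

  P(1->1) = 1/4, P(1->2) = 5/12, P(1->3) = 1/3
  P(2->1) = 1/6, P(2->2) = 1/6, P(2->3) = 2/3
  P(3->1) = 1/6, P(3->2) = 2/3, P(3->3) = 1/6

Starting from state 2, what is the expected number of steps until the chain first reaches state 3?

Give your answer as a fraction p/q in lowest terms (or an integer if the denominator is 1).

Answer: 33/20

Derivation:
Let h_i = expected steps to first reach 3 from state i.
Boundary: h_3 = 0.
First-step equations for the other states:
  h_1 = 1 + 1/4*h_1 + 5/12*h_2 + 1/3*h_3
  h_2 = 1 + 1/6*h_1 + 1/6*h_2 + 2/3*h_3

Substituting h_3 = 0 and rearranging gives the linear system (I - Q) h = 1:
  [3/4, -5/12] . (h_1, h_2) = 1
  [-1/6, 5/6] . (h_1, h_2) = 1

Solving yields:
  h_1 = 9/4
  h_2 = 33/20

Starting state is 2, so the expected hitting time is h_2 = 33/20.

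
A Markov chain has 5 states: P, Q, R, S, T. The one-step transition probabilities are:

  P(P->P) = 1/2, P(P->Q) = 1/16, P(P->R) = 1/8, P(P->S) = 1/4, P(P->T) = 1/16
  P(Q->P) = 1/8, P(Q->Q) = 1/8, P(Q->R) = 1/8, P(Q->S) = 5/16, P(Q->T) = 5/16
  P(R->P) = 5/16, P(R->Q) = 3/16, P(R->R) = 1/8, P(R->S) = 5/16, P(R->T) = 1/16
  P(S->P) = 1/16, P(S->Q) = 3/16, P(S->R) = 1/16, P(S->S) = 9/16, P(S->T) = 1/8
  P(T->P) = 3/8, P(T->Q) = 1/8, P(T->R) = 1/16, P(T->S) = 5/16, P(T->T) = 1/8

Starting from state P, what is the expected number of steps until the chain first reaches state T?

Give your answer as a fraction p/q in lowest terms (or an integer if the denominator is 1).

Answer: 8400/1003

Derivation:
Let h_i = expected steps to first reach T from state i.
Boundary: h_T = 0.
First-step equations for the other states:
  h_P = 1 + 1/2*h_P + 1/16*h_Q + 1/8*h_R + 1/4*h_S + 1/16*h_T
  h_Q = 1 + 1/8*h_P + 1/8*h_Q + 1/8*h_R + 5/16*h_S + 5/16*h_T
  h_R = 1 + 5/16*h_P + 3/16*h_Q + 1/8*h_R + 5/16*h_S + 1/16*h_T
  h_S = 1 + 1/16*h_P + 3/16*h_Q + 1/16*h_R + 9/16*h_S + 1/8*h_T

Substituting h_T = 0 and rearranging gives the linear system (I - Q) h = 1:
  [1/2, -1/16, -1/8, -1/4] . (h_P, h_Q, h_R, h_S) = 1
  [-1/8, 7/8, -1/8, -5/16] . (h_P, h_Q, h_R, h_S) = 1
  [-5/16, -3/16, 7/8, -5/16] . (h_P, h_Q, h_R, h_S) = 1
  [-1/16, -3/16, -1/16, 7/16] . (h_P, h_Q, h_R, h_S) = 1

Solving yields:
  h_P = 8400/1003
  h_Q = 30416/5015
  h_R = 40192/5015
  h_S = 7248/1003

Starting state is P, so the expected hitting time is h_P = 8400/1003.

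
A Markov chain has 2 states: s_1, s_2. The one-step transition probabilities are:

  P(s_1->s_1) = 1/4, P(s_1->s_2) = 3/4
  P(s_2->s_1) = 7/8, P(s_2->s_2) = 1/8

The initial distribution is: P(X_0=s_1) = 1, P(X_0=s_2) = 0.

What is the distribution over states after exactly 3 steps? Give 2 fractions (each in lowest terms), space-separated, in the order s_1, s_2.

Propagating the distribution step by step (d_{t+1} = d_t * P):
d_0 = (s_1=1, s_2=0)
  d_1[s_1] = 1*1/4 + 0*7/8 = 1/4
  d_1[s_2] = 1*3/4 + 0*1/8 = 3/4
d_1 = (s_1=1/4, s_2=3/4)
  d_2[s_1] = 1/4*1/4 + 3/4*7/8 = 23/32
  d_2[s_2] = 1/4*3/4 + 3/4*1/8 = 9/32
d_2 = (s_1=23/32, s_2=9/32)
  d_3[s_1] = 23/32*1/4 + 9/32*7/8 = 109/256
  d_3[s_2] = 23/32*3/4 + 9/32*1/8 = 147/256
d_3 = (s_1=109/256, s_2=147/256)

Answer: 109/256 147/256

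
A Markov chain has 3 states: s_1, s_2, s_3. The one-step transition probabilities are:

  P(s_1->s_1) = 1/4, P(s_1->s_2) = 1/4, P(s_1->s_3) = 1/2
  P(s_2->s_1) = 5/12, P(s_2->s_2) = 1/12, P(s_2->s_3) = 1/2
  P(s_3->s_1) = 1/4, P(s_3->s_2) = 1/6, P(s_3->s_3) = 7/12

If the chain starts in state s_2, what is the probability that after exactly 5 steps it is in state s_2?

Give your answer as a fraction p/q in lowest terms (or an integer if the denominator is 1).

Answer: 21803/124416

Derivation:
Computing P^5 by repeated multiplication:
P^1 =
  s_1: [1/4, 1/4, 1/2]
  s_2: [5/12, 1/12, 1/2]
  s_3: [1/4, 1/6, 7/12]
P^2 =
  s_1: [7/24, 1/6, 13/24]
  s_2: [19/72, 7/36, 13/24]
  s_3: [5/18, 25/144, 79/144]
P^3 =
  s_1: [5/18, 17/96, 157/288]
  s_2: [61/216, 149/864, 157/288]
  s_3: [241/864, 101/576, 943/1728]
P^4 =
  s_1: [161/576, 605/3456, 1885/3456]
  s_2: [1445/5184, 1823/10368, 1885/3456]
  s_3: [965/3456, 3635/20736, 11311/20736]
P^5 =
  s_1: [5789/20736, 7273/41472, 22621/41472]
  s_2: [17375/62208, 21803/124416, 22621/41472]
  s_3: [34739/124416, 43627/248832, 135727/248832]

(P^5)[s_2 -> s_2] = 21803/124416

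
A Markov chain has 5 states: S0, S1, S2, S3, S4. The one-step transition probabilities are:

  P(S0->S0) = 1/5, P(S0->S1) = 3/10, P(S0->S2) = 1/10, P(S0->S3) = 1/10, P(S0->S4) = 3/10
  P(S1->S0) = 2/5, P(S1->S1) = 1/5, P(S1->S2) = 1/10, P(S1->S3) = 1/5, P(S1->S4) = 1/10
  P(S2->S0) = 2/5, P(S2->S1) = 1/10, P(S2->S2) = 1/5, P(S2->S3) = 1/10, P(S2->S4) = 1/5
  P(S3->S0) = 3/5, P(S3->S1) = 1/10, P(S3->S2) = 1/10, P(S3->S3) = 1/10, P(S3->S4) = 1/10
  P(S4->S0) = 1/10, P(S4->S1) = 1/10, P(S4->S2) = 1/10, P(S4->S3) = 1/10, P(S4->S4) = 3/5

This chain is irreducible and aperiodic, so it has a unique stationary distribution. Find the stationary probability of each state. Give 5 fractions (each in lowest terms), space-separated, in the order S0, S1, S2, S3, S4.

Answer: 10/37 19/111 1/9 13/111 110/333

Derivation:
The stationary distribution satisfies pi = pi * P, i.e.:
  pi_S0 = 1/5*pi_S0 + 2/5*pi_S1 + 2/5*pi_S2 + 3/5*pi_S3 + 1/10*pi_S4
  pi_S1 = 3/10*pi_S0 + 1/5*pi_S1 + 1/10*pi_S2 + 1/10*pi_S3 + 1/10*pi_S4
  pi_S2 = 1/10*pi_S0 + 1/10*pi_S1 + 1/5*pi_S2 + 1/10*pi_S3 + 1/10*pi_S4
  pi_S3 = 1/10*pi_S0 + 1/5*pi_S1 + 1/10*pi_S2 + 1/10*pi_S3 + 1/10*pi_S4
  pi_S4 = 3/10*pi_S0 + 1/10*pi_S1 + 1/5*pi_S2 + 1/10*pi_S3 + 3/5*pi_S4
with normalization: pi_S0 + pi_S1 + pi_S2 + pi_S3 + pi_S4 = 1.

Using the first 4 balance equations plus normalization, the linear system A*pi = b is:
  [-4/5, 2/5, 2/5, 3/5, 1/10] . pi = 0
  [3/10, -4/5, 1/10, 1/10, 1/10] . pi = 0
  [1/10, 1/10, -4/5, 1/10, 1/10] . pi = 0
  [1/10, 1/5, 1/10, -9/10, 1/10] . pi = 0
  [1, 1, 1, 1, 1] . pi = 1

Solving yields:
  pi_S0 = 10/37
  pi_S1 = 19/111
  pi_S2 = 1/9
  pi_S3 = 13/111
  pi_S4 = 110/333

Verification (pi * P):
  10/37*1/5 + 19/111*2/5 + 1/9*2/5 + 13/111*3/5 + 110/333*1/10 = 10/37 = pi_S0  (ok)
  10/37*3/10 + 19/111*1/5 + 1/9*1/10 + 13/111*1/10 + 110/333*1/10 = 19/111 = pi_S1  (ok)
  10/37*1/10 + 19/111*1/10 + 1/9*1/5 + 13/111*1/10 + 110/333*1/10 = 1/9 = pi_S2  (ok)
  10/37*1/10 + 19/111*1/5 + 1/9*1/10 + 13/111*1/10 + 110/333*1/10 = 13/111 = pi_S3  (ok)
  10/37*3/10 + 19/111*1/10 + 1/9*1/5 + 13/111*1/10 + 110/333*3/5 = 110/333 = pi_S4  (ok)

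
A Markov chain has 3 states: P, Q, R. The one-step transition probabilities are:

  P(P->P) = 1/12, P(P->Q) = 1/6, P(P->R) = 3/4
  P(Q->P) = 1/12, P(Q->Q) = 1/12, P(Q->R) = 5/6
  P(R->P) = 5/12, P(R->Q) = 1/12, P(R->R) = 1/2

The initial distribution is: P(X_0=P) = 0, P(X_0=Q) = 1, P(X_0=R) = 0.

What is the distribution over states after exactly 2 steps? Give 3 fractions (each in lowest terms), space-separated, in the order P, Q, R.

Propagating the distribution step by step (d_{t+1} = d_t * P):
d_0 = (P=0, Q=1, R=0)
  d_1[P] = 0*1/12 + 1*1/12 + 0*5/12 = 1/12
  d_1[Q] = 0*1/6 + 1*1/12 + 0*1/12 = 1/12
  d_1[R] = 0*3/4 + 1*5/6 + 0*1/2 = 5/6
d_1 = (P=1/12, Q=1/12, R=5/6)
  d_2[P] = 1/12*1/12 + 1/12*1/12 + 5/6*5/12 = 13/36
  d_2[Q] = 1/12*1/6 + 1/12*1/12 + 5/6*1/12 = 13/144
  d_2[R] = 1/12*3/4 + 1/12*5/6 + 5/6*1/2 = 79/144
d_2 = (P=13/36, Q=13/144, R=79/144)

Answer: 13/36 13/144 79/144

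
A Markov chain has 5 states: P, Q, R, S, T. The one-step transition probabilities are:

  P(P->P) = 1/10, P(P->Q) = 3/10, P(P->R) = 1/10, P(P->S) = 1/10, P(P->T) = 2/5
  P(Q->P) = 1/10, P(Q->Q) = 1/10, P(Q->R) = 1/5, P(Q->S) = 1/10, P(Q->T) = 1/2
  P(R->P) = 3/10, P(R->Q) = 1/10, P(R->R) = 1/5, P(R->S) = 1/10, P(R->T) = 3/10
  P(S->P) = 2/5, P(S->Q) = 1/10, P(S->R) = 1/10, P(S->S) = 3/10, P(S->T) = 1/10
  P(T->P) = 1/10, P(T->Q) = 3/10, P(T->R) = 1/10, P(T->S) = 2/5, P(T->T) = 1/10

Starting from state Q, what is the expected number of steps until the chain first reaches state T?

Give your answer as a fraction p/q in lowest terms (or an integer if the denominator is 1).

Answer: 4080/1627

Derivation:
Let h_i = expected steps to first reach T from state i.
Boundary: h_T = 0.
First-step equations for the other states:
  h_P = 1 + 1/10*h_P + 3/10*h_Q + 1/10*h_R + 1/10*h_S + 2/5*h_T
  h_Q = 1 + 1/10*h_P + 1/10*h_Q + 1/5*h_R + 1/10*h_S + 1/2*h_T
  h_R = 1 + 3/10*h_P + 1/10*h_Q + 1/5*h_R + 1/10*h_S + 3/10*h_T
  h_S = 1 + 2/5*h_P + 1/10*h_Q + 1/10*h_R + 3/10*h_S + 1/10*h_T

Substituting h_T = 0 and rearranging gives the linear system (I - Q) h = 1:
  [9/10, -3/10, -1/10, -1/10] . (h_P, h_Q, h_R, h_S) = 1
  [-1/10, 9/10, -1/5, -1/10] . (h_P, h_Q, h_R, h_S) = 1
  [-3/10, -1/10, 4/5, -1/10] . (h_P, h_Q, h_R, h_S) = 1
  [-2/5, -1/10, -1/10, 7/10] . (h_P, h_Q, h_R, h_S) = 1

Solving yields:
  h_P = 4400/1627
  h_Q = 4080/1627
  h_R = 4960/1627
  h_S = 6130/1627

Starting state is Q, so the expected hitting time is h_Q = 4080/1627.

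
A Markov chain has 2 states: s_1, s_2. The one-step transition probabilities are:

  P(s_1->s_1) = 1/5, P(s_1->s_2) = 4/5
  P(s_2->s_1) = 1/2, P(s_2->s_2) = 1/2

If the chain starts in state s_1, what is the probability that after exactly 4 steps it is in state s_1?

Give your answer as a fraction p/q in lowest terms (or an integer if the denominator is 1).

Answer: 487/1250

Derivation:
Computing P^4 by repeated multiplication:
P^1 =
  s_1: [1/5, 4/5]
  s_2: [1/2, 1/2]
P^2 =
  s_1: [11/25, 14/25]
  s_2: [7/20, 13/20]
P^3 =
  s_1: [46/125, 79/125]
  s_2: [79/200, 121/200]
P^4 =
  s_1: [487/1250, 763/1250]
  s_2: [763/2000, 1237/2000]

(P^4)[s_1 -> s_1] = 487/1250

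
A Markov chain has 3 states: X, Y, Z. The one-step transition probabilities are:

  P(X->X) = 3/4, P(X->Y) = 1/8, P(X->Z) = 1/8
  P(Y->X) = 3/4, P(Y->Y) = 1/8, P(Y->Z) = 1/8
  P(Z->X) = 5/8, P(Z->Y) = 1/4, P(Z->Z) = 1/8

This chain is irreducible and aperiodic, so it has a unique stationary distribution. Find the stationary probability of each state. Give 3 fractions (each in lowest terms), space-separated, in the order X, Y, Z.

The stationary distribution satisfies pi = pi * P, i.e.:
  pi_X = 3/4*pi_X + 3/4*pi_Y + 5/8*pi_Z
  pi_Y = 1/8*pi_X + 1/8*pi_Y + 1/4*pi_Z
  pi_Z = 1/8*pi_X + 1/8*pi_Y + 1/8*pi_Z
with normalization: pi_X + pi_Y + pi_Z = 1.

Using the first 2 balance equations plus normalization, the linear system A*pi = b is:
  [-1/4, 3/4, 5/8] . pi = 0
  [1/8, -7/8, 1/4] . pi = 0
  [1, 1, 1] . pi = 1

Solving yields:
  pi_X = 47/64
  pi_Y = 9/64
  pi_Z = 1/8

Verification (pi * P):
  47/64*3/4 + 9/64*3/4 + 1/8*5/8 = 47/64 = pi_X  (ok)
  47/64*1/8 + 9/64*1/8 + 1/8*1/4 = 9/64 = pi_Y  (ok)
  47/64*1/8 + 9/64*1/8 + 1/8*1/8 = 1/8 = pi_Z  (ok)

Answer: 47/64 9/64 1/8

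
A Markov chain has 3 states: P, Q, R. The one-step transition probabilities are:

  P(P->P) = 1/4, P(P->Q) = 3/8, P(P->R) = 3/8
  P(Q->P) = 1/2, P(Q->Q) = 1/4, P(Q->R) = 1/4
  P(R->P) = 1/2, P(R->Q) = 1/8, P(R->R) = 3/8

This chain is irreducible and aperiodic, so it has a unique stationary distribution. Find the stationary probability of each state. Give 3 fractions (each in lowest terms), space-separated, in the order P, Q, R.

The stationary distribution satisfies pi = pi * P, i.e.:
  pi_P = 1/4*pi_P + 1/2*pi_Q + 1/2*pi_R
  pi_Q = 3/8*pi_P + 1/4*pi_Q + 1/8*pi_R
  pi_R = 3/8*pi_P + 1/4*pi_Q + 3/8*pi_R
with normalization: pi_P + pi_Q + pi_R = 1.

Using the first 2 balance equations plus normalization, the linear system A*pi = b is:
  [-3/4, 1/2, 1/2] . pi = 0
  [3/8, -3/4, 1/8] . pi = 0
  [1, 1, 1] . pi = 1

Solving yields:
  pi_P = 2/5
  pi_Q = 9/35
  pi_R = 12/35

Verification (pi * P):
  2/5*1/4 + 9/35*1/2 + 12/35*1/2 = 2/5 = pi_P  (ok)
  2/5*3/8 + 9/35*1/4 + 12/35*1/8 = 9/35 = pi_Q  (ok)
  2/5*3/8 + 9/35*1/4 + 12/35*3/8 = 12/35 = pi_R  (ok)

Answer: 2/5 9/35 12/35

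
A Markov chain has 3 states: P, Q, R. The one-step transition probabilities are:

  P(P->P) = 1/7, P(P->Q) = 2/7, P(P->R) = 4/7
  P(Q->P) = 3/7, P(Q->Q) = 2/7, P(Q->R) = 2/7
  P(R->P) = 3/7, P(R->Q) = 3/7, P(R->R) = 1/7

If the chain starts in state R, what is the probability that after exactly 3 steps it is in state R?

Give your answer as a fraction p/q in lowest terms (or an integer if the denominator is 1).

Computing P^3 by repeated multiplication:
P^1 =
  P: [1/7, 2/7, 4/7]
  Q: [3/7, 2/7, 2/7]
  R: [3/7, 3/7, 1/7]
P^2 =
  P: [19/49, 18/49, 12/49]
  Q: [15/49, 16/49, 18/49]
  R: [15/49, 15/49, 19/49]
P^3 =
  P: [109/343, 110/343, 124/343]
  Q: [117/343, 116/343, 110/343]
  R: [117/343, 117/343, 109/343]

(P^3)[R -> R] = 109/343

Answer: 109/343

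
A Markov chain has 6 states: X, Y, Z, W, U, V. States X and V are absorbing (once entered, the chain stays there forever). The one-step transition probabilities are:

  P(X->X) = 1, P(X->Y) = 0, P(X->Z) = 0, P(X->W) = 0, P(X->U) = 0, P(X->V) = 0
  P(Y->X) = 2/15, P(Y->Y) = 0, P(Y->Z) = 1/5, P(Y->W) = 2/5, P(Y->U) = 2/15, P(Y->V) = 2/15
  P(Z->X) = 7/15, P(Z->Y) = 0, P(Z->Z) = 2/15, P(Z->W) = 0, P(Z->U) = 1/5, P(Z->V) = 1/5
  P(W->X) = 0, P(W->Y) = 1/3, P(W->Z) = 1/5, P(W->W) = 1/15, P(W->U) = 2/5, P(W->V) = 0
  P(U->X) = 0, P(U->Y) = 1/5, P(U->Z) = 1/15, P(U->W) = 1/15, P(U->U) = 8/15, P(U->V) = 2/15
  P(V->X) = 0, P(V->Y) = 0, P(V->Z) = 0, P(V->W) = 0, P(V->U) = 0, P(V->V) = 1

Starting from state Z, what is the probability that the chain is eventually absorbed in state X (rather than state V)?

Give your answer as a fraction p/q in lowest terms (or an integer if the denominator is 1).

Let a_i = P(absorbed in X | start in state i).
Boundary conditions: a_X = 1, a_V = 0.
For each transient state i, a_i = sum_j P(i->j) * a_j:
  a_Y = 2/15*a_X + 0*a_Y + 1/5*a_Z + 2/5*a_W + 2/15*a_U + 2/15*a_V
  a_Z = 7/15*a_X + 0*a_Y + 2/15*a_Z + 0*a_W + 1/5*a_U + 1/5*a_V
  a_W = 0*a_X + 1/3*a_Y + 1/5*a_Z + 1/15*a_W + 2/5*a_U + 0*a_V
  a_U = 0*a_X + 1/5*a_Y + 1/15*a_Z + 1/15*a_W + 8/15*a_U + 2/15*a_V

Substituting a_X = 1 and a_V = 0, rearrange to (I - Q) a = r where r[i] = P(i -> X):
  [1, -1/5, -2/5, -2/15] . (a_Y, a_Z, a_W, a_U) = 2/15
  [0, 13/15, 0, -1/5] . (a_Y, a_Z, a_W, a_U) = 7/15
  [-1/3, -1/5, 14/15, -2/5] . (a_Y, a_Z, a_W, a_U) = 0
  [-1/5, -1/15, -1/15, 7/15] . (a_Y, a_Z, a_W, a_U) = 0

Solving yields:
  a_Y = 2797/5662
  a_Z = 3529/5662
  a_W = 2647/5662
  a_U = 2081/5662

Starting state is Z, so the absorption probability is a_Z = 3529/5662.

Answer: 3529/5662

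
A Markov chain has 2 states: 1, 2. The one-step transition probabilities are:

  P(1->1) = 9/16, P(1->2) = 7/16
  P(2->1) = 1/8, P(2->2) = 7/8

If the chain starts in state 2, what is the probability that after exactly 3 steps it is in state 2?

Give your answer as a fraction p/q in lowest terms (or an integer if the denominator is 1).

Answer: 1631/2048

Derivation:
Computing P^3 by repeated multiplication:
P^1 =
  1: [9/16, 7/16]
  2: [1/8, 7/8]
P^2 =
  1: [95/256, 161/256]
  2: [23/128, 105/128]
P^3 =
  1: [1177/4096, 2919/4096]
  2: [417/2048, 1631/2048]

(P^3)[2 -> 2] = 1631/2048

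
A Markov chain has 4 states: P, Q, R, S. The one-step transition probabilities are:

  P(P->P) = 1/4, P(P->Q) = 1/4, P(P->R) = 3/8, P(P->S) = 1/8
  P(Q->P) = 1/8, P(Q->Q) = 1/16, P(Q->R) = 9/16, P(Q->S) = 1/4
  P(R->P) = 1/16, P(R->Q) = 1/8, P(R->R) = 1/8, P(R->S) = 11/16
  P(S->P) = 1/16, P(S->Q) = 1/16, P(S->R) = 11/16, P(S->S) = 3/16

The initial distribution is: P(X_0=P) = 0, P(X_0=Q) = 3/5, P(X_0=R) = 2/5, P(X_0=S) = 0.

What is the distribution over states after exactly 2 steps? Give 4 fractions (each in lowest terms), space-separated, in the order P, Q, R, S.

Answer: 111/1280 27/256 547/1280 487/1280

Derivation:
Propagating the distribution step by step (d_{t+1} = d_t * P):
d_0 = (P=0, Q=3/5, R=2/5, S=0)
  d_1[P] = 0*1/4 + 3/5*1/8 + 2/5*1/16 + 0*1/16 = 1/10
  d_1[Q] = 0*1/4 + 3/5*1/16 + 2/5*1/8 + 0*1/16 = 7/80
  d_1[R] = 0*3/8 + 3/5*9/16 + 2/5*1/8 + 0*11/16 = 31/80
  d_1[S] = 0*1/8 + 3/5*1/4 + 2/5*11/16 + 0*3/16 = 17/40
d_1 = (P=1/10, Q=7/80, R=31/80, S=17/40)
  d_2[P] = 1/10*1/4 + 7/80*1/8 + 31/80*1/16 + 17/40*1/16 = 111/1280
  d_2[Q] = 1/10*1/4 + 7/80*1/16 + 31/80*1/8 + 17/40*1/16 = 27/256
  d_2[R] = 1/10*3/8 + 7/80*9/16 + 31/80*1/8 + 17/40*11/16 = 547/1280
  d_2[S] = 1/10*1/8 + 7/80*1/4 + 31/80*11/16 + 17/40*3/16 = 487/1280
d_2 = (P=111/1280, Q=27/256, R=547/1280, S=487/1280)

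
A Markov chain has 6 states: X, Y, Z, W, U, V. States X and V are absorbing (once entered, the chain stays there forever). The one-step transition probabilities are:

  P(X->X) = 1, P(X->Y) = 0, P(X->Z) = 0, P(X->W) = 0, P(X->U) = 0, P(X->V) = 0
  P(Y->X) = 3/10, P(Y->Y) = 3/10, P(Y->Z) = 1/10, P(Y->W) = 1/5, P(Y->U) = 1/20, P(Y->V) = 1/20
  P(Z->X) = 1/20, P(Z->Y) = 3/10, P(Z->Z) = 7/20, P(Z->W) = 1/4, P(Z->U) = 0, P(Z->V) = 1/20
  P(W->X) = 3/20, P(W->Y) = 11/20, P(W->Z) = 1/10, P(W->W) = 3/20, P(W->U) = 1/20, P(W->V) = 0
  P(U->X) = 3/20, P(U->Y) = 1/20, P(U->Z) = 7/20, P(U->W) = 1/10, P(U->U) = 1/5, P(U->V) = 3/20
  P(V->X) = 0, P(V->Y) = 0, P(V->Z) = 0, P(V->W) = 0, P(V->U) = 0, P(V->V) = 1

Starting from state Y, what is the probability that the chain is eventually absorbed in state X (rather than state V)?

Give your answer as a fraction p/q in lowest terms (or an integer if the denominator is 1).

Answer: 633/760

Derivation:
Let a_i = P(absorbed in X | start in state i).
Boundary conditions: a_X = 1, a_V = 0.
For each transient state i, a_i = sum_j P(i->j) * a_j:
  a_Y = 3/10*a_X + 3/10*a_Y + 1/10*a_Z + 1/5*a_W + 1/20*a_U + 1/20*a_V
  a_Z = 1/20*a_X + 3/10*a_Y + 7/20*a_Z + 1/4*a_W + 0*a_U + 1/20*a_V
  a_W = 3/20*a_X + 11/20*a_Y + 1/10*a_Z + 3/20*a_W + 1/20*a_U + 0*a_V
  a_U = 3/20*a_X + 1/20*a_Y + 7/20*a_Z + 1/10*a_W + 1/5*a_U + 3/20*a_V

Substituting a_X = 1 and a_V = 0, rearrange to (I - Q) a = r where r[i] = P(i -> X):
  [7/10, -1/10, -1/5, -1/20] . (a_Y, a_Z, a_W, a_U) = 3/10
  [-3/10, 13/20, -1/4, 0] . (a_Y, a_Z, a_W, a_U) = 1/20
  [-11/20, -1/10, 17/20, -1/20] . (a_Y, a_Z, a_W, a_U) = 3/20
  [-1/20, -7/20, -1/10, 4/5] . (a_Y, a_Z, a_W, a_U) = 3/20

Solving yields:
  a_Y = 633/760
  a_Z = 7783/9880
  a_W = 129/152
  a_U = 341/494

Starting state is Y, so the absorption probability is a_Y = 633/760.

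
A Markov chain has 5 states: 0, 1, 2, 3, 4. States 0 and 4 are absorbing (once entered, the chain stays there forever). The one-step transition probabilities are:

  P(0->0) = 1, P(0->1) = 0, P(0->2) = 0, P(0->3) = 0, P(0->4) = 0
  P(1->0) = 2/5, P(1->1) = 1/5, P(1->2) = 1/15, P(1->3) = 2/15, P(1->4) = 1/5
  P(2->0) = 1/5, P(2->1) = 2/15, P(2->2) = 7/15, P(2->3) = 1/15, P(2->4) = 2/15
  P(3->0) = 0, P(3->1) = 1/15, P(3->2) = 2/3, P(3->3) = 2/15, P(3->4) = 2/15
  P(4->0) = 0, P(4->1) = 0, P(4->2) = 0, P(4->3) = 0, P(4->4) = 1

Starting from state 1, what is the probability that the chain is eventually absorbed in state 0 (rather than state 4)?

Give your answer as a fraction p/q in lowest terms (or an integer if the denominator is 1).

Let a_i = P(absorbed in 0 | start in state i).
Boundary conditions: a_0 = 1, a_4 = 0.
For each transient state i, a_i = sum_j P(i->j) * a_j:
  a_1 = 2/5*a_0 + 1/5*a_1 + 1/15*a_2 + 2/15*a_3 + 1/5*a_4
  a_2 = 1/5*a_0 + 2/15*a_1 + 7/15*a_2 + 1/15*a_3 + 2/15*a_4
  a_3 = 0*a_0 + 1/15*a_1 + 2/3*a_2 + 2/15*a_3 + 2/15*a_4

Substituting a_0 = 1 and a_4 = 0, rearrange to (I - Q) a = r where r[i] = P(i -> 0):
  [4/5, -1/15, -2/15] . (a_1, a_2, a_3) = 2/5
  [-2/15, 8/15, -1/15] . (a_1, a_2, a_3) = 1/5
  [-1/15, -2/3, 13/15] . (a_1, a_2, a_3) = 0

Solving yields:
  a_1 = 663/1045
  a_2 = 624/1045
  a_3 = 531/1045

Starting state is 1, so the absorption probability is a_1 = 663/1045.

Answer: 663/1045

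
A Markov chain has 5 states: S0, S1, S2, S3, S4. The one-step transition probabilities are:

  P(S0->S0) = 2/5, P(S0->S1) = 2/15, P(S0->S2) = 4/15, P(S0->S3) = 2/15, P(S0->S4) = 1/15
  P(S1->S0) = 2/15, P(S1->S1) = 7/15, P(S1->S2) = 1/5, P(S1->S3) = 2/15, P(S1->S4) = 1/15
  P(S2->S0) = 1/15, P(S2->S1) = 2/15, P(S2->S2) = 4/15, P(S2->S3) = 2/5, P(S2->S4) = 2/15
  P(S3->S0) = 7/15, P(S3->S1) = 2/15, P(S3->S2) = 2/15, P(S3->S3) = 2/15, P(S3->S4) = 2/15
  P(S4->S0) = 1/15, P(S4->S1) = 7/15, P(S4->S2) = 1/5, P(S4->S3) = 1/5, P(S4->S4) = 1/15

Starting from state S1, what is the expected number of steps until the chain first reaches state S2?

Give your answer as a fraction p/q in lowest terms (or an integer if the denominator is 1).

Answer: 5280/1091

Derivation:
Let h_i = expected steps to first reach S2 from state i.
Boundary: h_S2 = 0.
First-step equations for the other states:
  h_S0 = 1 + 2/5*h_S0 + 2/15*h_S1 + 4/15*h_S2 + 2/15*h_S3 + 1/15*h_S4
  h_S1 = 1 + 2/15*h_S0 + 7/15*h_S1 + 1/5*h_S2 + 2/15*h_S3 + 1/15*h_S4
  h_S3 = 1 + 7/15*h_S0 + 2/15*h_S1 + 2/15*h_S2 + 2/15*h_S3 + 2/15*h_S4
  h_S4 = 1 + 1/15*h_S0 + 7/15*h_S1 + 1/5*h_S2 + 1/5*h_S3 + 1/15*h_S4

Substituting h_S2 = 0 and rearranging gives the linear system (I - Q) h = 1:
  [3/5, -2/15, -2/15, -1/15] . (h_S0, h_S1, h_S3, h_S4) = 1
  [-2/15, 8/15, -2/15, -1/15] . (h_S0, h_S1, h_S3, h_S4) = 1
  [-7/15, -2/15, 13/15, -2/15] . (h_S0, h_S1, h_S3, h_S4) = 1
  [-1/15, -7/15, -1/5, 14/15] . (h_S0, h_S1, h_S3, h_S4) = 1

Solving yields:
  h_S0 = 4800/1091
  h_S1 = 5280/1091
  h_S3 = 5475/1091
  h_S4 = 5325/1091

Starting state is S1, so the expected hitting time is h_S1 = 5280/1091.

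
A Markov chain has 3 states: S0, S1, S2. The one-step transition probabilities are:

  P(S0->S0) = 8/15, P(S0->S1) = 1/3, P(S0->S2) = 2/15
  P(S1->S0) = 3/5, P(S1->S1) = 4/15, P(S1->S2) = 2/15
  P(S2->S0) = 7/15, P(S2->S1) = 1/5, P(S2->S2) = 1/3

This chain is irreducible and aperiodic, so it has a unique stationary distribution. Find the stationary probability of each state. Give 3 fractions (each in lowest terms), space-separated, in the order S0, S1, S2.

Answer: 13/24 7/24 1/6

Derivation:
The stationary distribution satisfies pi = pi * P, i.e.:
  pi_S0 = 8/15*pi_S0 + 3/5*pi_S1 + 7/15*pi_S2
  pi_S1 = 1/3*pi_S0 + 4/15*pi_S1 + 1/5*pi_S2
  pi_S2 = 2/15*pi_S0 + 2/15*pi_S1 + 1/3*pi_S2
with normalization: pi_S0 + pi_S1 + pi_S2 = 1.

Using the first 2 balance equations plus normalization, the linear system A*pi = b is:
  [-7/15, 3/5, 7/15] . pi = 0
  [1/3, -11/15, 1/5] . pi = 0
  [1, 1, 1] . pi = 1

Solving yields:
  pi_S0 = 13/24
  pi_S1 = 7/24
  pi_S2 = 1/6

Verification (pi * P):
  13/24*8/15 + 7/24*3/5 + 1/6*7/15 = 13/24 = pi_S0  (ok)
  13/24*1/3 + 7/24*4/15 + 1/6*1/5 = 7/24 = pi_S1  (ok)
  13/24*2/15 + 7/24*2/15 + 1/6*1/3 = 1/6 = pi_S2  (ok)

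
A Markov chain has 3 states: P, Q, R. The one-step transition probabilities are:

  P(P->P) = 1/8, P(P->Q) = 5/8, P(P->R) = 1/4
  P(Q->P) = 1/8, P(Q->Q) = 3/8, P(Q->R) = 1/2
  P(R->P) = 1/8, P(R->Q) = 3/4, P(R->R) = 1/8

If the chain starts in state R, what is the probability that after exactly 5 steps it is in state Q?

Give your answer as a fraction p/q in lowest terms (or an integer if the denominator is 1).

Answer: 17641/32768

Derivation:
Computing P^5 by repeated multiplication:
P^1 =
  P: [1/8, 5/8, 1/4]
  Q: [1/8, 3/8, 1/2]
  R: [1/8, 3/4, 1/8]
P^2 =
  P: [1/8, 1/2, 3/8]
  Q: [1/8, 19/32, 9/32]
  R: [1/8, 29/64, 27/64]
P^3 =
  P: [1/8, 35/64, 21/64]
  Q: [1/8, 131/256, 93/256]
  R: [1/8, 289/512, 159/512]
P^4 =
  P: [1/8, 271/512, 177/512]
  Q: [1/8, 1111/2048, 681/2048]
  R: [1/8, 2141/4096, 1443/4096]
P^5 =
  P: [1/8, 2195/4096, 1389/4096]
  Q: [1/8, 8699/16384, 5637/16384]
  R: [1/8, 17641/32768, 11031/32768]

(P^5)[R -> Q] = 17641/32768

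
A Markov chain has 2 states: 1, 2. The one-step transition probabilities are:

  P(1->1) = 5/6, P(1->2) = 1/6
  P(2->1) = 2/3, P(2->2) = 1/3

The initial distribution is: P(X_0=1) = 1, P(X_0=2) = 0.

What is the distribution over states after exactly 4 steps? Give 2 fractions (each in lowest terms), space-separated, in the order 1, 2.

Answer: 1037/1296 259/1296

Derivation:
Propagating the distribution step by step (d_{t+1} = d_t * P):
d_0 = (1=1, 2=0)
  d_1[1] = 1*5/6 + 0*2/3 = 5/6
  d_1[2] = 1*1/6 + 0*1/3 = 1/6
d_1 = (1=5/6, 2=1/6)
  d_2[1] = 5/6*5/6 + 1/6*2/3 = 29/36
  d_2[2] = 5/6*1/6 + 1/6*1/3 = 7/36
d_2 = (1=29/36, 2=7/36)
  d_3[1] = 29/36*5/6 + 7/36*2/3 = 173/216
  d_3[2] = 29/36*1/6 + 7/36*1/3 = 43/216
d_3 = (1=173/216, 2=43/216)
  d_4[1] = 173/216*5/6 + 43/216*2/3 = 1037/1296
  d_4[2] = 173/216*1/6 + 43/216*1/3 = 259/1296
d_4 = (1=1037/1296, 2=259/1296)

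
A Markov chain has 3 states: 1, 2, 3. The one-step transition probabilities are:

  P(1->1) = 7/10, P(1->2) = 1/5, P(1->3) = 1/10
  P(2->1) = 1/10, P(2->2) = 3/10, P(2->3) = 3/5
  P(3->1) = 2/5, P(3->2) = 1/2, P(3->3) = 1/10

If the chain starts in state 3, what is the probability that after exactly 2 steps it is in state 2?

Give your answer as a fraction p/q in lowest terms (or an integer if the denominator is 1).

Answer: 7/25

Derivation:
Computing P^2 by repeated multiplication:
P^1 =
  1: [7/10, 1/5, 1/10]
  2: [1/10, 3/10, 3/5]
  3: [2/5, 1/2, 1/10]
P^2 =
  1: [11/20, 1/4, 1/5]
  2: [17/50, 41/100, 1/4]
  3: [37/100, 7/25, 7/20]

(P^2)[3 -> 2] = 7/25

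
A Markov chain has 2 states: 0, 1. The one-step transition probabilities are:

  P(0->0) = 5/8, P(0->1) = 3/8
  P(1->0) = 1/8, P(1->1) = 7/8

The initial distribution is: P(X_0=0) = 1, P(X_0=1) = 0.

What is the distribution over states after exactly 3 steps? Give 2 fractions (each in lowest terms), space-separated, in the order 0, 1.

Answer: 11/32 21/32

Derivation:
Propagating the distribution step by step (d_{t+1} = d_t * P):
d_0 = (0=1, 1=0)
  d_1[0] = 1*5/8 + 0*1/8 = 5/8
  d_1[1] = 1*3/8 + 0*7/8 = 3/8
d_1 = (0=5/8, 1=3/8)
  d_2[0] = 5/8*5/8 + 3/8*1/8 = 7/16
  d_2[1] = 5/8*3/8 + 3/8*7/8 = 9/16
d_2 = (0=7/16, 1=9/16)
  d_3[0] = 7/16*5/8 + 9/16*1/8 = 11/32
  d_3[1] = 7/16*3/8 + 9/16*7/8 = 21/32
d_3 = (0=11/32, 1=21/32)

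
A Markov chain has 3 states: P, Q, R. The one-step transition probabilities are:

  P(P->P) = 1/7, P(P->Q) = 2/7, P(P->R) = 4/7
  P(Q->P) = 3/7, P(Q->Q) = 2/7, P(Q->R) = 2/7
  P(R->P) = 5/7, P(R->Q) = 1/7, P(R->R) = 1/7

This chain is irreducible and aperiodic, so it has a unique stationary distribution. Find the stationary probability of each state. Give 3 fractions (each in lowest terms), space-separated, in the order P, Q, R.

Answer: 7/17 4/17 6/17

Derivation:
The stationary distribution satisfies pi = pi * P, i.e.:
  pi_P = 1/7*pi_P + 3/7*pi_Q + 5/7*pi_R
  pi_Q = 2/7*pi_P + 2/7*pi_Q + 1/7*pi_R
  pi_R = 4/7*pi_P + 2/7*pi_Q + 1/7*pi_R
with normalization: pi_P + pi_Q + pi_R = 1.

Using the first 2 balance equations plus normalization, the linear system A*pi = b is:
  [-6/7, 3/7, 5/7] . pi = 0
  [2/7, -5/7, 1/7] . pi = 0
  [1, 1, 1] . pi = 1

Solving yields:
  pi_P = 7/17
  pi_Q = 4/17
  pi_R = 6/17

Verification (pi * P):
  7/17*1/7 + 4/17*3/7 + 6/17*5/7 = 7/17 = pi_P  (ok)
  7/17*2/7 + 4/17*2/7 + 6/17*1/7 = 4/17 = pi_Q  (ok)
  7/17*4/7 + 4/17*2/7 + 6/17*1/7 = 6/17 = pi_R  (ok)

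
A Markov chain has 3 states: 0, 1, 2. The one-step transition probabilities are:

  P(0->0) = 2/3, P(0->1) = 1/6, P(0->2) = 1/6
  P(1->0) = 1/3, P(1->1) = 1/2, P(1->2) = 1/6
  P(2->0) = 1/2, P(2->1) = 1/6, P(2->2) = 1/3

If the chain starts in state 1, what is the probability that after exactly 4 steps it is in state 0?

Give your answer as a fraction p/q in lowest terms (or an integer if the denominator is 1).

Computing P^4 by repeated multiplication:
P^1 =
  0: [2/3, 1/6, 1/6]
  1: [1/3, 1/2, 1/6]
  2: [1/2, 1/6, 1/3]
P^2 =
  0: [7/12, 2/9, 7/36]
  1: [17/36, 1/3, 7/36]
  2: [5/9, 2/9, 2/9]
P^3 =
  0: [121/216, 13/54, 43/216]
  1: [113/216, 5/18, 43/216]
  2: [5/9, 13/54, 11/54]
P^4 =
  0: [239/432, 20/81, 259/1296]
  1: [701/1296, 7/27, 259/1296]
  2: [179/324, 20/81, 65/324]

(P^4)[1 -> 0] = 701/1296

Answer: 701/1296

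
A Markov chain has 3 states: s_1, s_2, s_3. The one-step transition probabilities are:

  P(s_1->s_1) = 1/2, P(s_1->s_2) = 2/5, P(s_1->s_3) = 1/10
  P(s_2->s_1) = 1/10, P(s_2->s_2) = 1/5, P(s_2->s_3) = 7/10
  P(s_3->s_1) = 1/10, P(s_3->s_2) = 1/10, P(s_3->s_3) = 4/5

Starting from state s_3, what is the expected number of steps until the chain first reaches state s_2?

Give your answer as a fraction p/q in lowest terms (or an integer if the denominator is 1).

Let h_i = expected steps to first reach s_2 from state i.
Boundary: h_s_2 = 0.
First-step equations for the other states:
  h_s_1 = 1 + 1/2*h_s_1 + 2/5*h_s_2 + 1/10*h_s_3
  h_s_3 = 1 + 1/10*h_s_1 + 1/10*h_s_2 + 4/5*h_s_3

Substituting h_s_2 = 0 and rearranging gives the linear system (I - Q) h = 1:
  [1/2, -1/10] . (h_s_1, h_s_3) = 1
  [-1/10, 1/5] . (h_s_1, h_s_3) = 1

Solving yields:
  h_s_1 = 10/3
  h_s_3 = 20/3

Starting state is s_3, so the expected hitting time is h_s_3 = 20/3.

Answer: 20/3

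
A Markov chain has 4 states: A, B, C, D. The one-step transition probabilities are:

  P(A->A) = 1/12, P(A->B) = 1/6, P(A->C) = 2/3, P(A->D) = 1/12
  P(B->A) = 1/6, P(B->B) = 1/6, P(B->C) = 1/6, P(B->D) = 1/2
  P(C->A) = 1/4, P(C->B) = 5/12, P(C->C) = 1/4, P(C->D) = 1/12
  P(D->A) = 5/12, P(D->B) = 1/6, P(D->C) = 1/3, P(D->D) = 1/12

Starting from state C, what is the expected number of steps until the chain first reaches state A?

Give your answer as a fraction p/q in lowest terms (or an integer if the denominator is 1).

Let h_i = expected steps to first reach A from state i.
Boundary: h_A = 0.
First-step equations for the other states:
  h_B = 1 + 1/6*h_A + 1/6*h_B + 1/6*h_C + 1/2*h_D
  h_C = 1 + 1/4*h_A + 5/12*h_B + 1/4*h_C + 1/12*h_D
  h_D = 1 + 5/12*h_A + 1/6*h_B + 1/3*h_C + 1/12*h_D

Substituting h_A = 0 and rearranging gives the linear system (I - Q) h = 1:
  [5/6, -1/6, -1/2] . (h_B, h_C, h_D) = 1
  [-5/12, 3/4, -1/12] . (h_B, h_C, h_D) = 1
  [-1/6, -1/3, 11/12] . (h_B, h_C, h_D) = 1

Solving yields:
  h_B = 591/152
  h_C = 585/152
  h_D = 243/76

Starting state is C, so the expected hitting time is h_C = 585/152.

Answer: 585/152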